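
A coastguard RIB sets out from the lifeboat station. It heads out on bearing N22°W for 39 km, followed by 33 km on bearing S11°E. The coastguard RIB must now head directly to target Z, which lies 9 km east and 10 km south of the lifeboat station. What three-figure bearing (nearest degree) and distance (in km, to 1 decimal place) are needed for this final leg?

128°, 22.1 km

Leg 1 (N22°W, 39 km): east 39 sin 338° = -14.61, north 39 cos 338° = 36.16
Leg 2 (S11°E, 33 km): east 33 sin 169° = 6.30, north 33 cos 169° = -32.39
Current position: (-8.31, 3.77). Target: (9, -10). Remaining: Δeast = 17.31, Δnorth = -13.77.
Bearing = atan2(17.31, -13.77) mod 360° = 128.49°; distance = √((17.31)² + (-13.77)²) = 22.119 km.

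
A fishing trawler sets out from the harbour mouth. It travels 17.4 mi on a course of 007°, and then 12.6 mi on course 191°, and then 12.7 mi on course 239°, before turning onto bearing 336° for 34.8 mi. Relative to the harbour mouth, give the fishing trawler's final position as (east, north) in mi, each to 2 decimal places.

(-25.32, 30.15)

Leg 1 (007°, 17.4 mi): east 17.4 sin 7° = 2.12, north 17.4 cos 7° = 17.27
Leg 2 (191°, 12.6 mi): east 12.6 sin 191° = -2.40, north 12.6 cos 191° = -12.37
Leg 3 (239°, 12.7 mi): east 12.7 sin 239° = -10.89, north 12.7 cos 239° = -6.54
Leg 4 (336°, 34.8 mi): east 34.8 sin 336° = -14.15, north 34.8 cos 336° = 31.79
Summing: -25.32 mi east, 30.15 mi north → (-25.32, 30.15).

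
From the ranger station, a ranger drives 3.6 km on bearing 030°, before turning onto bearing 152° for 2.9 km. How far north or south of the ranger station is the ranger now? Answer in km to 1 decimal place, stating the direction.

Leg 1 (030°, 3.6 km): east 3.6 sin 30° = 1.80, north 3.6 cos 30° = 3.12
Leg 2 (152°, 2.9 km): east 2.9 sin 152° = 1.36, north 2.9 cos 152° = -2.56
Net north component: 0.56 km.

0.6 km north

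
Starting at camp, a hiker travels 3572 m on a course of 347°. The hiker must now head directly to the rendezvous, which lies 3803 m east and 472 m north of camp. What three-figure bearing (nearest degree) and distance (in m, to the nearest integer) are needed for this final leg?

123°, 5502 m

Leg 1 (347°, 3572 m): east 3572 sin 347° = -803.53, north 3572 cos 347° = 3480.45
Current position: (-803.53, 3480.45). Target: (3803, 472). Remaining: Δeast = 4606.53, Δnorth = -3008.45.
Bearing = atan2(4606.53, -3008.45) mod 360° = 123.15°; distance = √((4606.53)² + (-3008.45)²) = 5501.895 m.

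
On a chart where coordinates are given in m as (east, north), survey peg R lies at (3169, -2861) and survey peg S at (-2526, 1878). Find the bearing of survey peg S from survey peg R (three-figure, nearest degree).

310°

Δeast = -2526 − 3169 = -5695.00; Δnorth = 1878 − -2861 = 4739.00.
Bearing = atan2(Δeast, Δnorth) mod 360° = 309.76° ≈ 310°.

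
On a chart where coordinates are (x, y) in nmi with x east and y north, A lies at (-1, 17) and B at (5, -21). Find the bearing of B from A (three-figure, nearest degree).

171°

Δeast = 5 − -1 = 6.00; Δnorth = -21 − 17 = -38.00.
Bearing = atan2(Δeast, Δnorth) mod 360° = 171.03° ≈ 171°.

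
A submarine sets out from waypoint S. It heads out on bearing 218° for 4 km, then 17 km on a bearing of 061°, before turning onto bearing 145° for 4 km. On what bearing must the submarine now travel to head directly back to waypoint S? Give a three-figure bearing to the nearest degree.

263°

Leg 1 (218°, 4 km): east 4 sin 218° = -2.46, north 4 cos 218° = -3.15
Leg 2 (061°, 17 km): east 17 sin 61° = 14.87, north 17 cos 61° = 8.24
Leg 3 (145°, 4 km): east 4 sin 145° = 2.29, north 4 cos 145° = -3.28
Net displacement: 14.70 east, 1.81 north. Direction back to start is (-14.70, -1.81): bearing = atan2(-14.70, -1.81) mod 360° = 262.97° ≈ 263°.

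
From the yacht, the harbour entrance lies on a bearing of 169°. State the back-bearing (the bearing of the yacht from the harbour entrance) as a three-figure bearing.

349°

Back-bearing = 169° + 180° = 349°.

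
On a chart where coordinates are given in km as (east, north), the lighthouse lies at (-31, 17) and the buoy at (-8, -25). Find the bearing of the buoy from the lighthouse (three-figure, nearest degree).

151°

Δeast = -8 − -31 = 23.00; Δnorth = -25 − 17 = -42.00.
Bearing = atan2(Δeast, Δnorth) mod 360° = 151.29° ≈ 151°.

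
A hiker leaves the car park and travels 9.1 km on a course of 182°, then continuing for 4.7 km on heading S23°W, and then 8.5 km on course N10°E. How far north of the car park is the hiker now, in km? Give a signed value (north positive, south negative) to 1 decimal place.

Leg 1 (182°, 9.1 km): east 9.1 sin 182° = -0.32, north 9.1 cos 182° = -9.09
Leg 2 (S23°W, 4.7 km): east 4.7 sin 203° = -1.84, north 4.7 cos 203° = -4.33
Leg 3 (N10°E, 8.5 km): east 8.5 sin 10° = 1.48, north 8.5 cos 10° = 8.37
Net north component: -5.05 km.

-5.0 km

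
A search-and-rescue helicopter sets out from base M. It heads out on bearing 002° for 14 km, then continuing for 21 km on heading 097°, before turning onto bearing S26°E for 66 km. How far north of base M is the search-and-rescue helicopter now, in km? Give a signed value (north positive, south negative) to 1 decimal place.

Leg 1 (002°, 14 km): east 14 sin 2° = 0.49, north 14 cos 2° = 13.99
Leg 2 (097°, 21 km): east 21 sin 97° = 20.84, north 21 cos 97° = -2.56
Leg 3 (S26°E, 66 km): east 66 sin 154° = 28.93, north 66 cos 154° = -59.32
Net north component: -47.89 km.

-47.9 km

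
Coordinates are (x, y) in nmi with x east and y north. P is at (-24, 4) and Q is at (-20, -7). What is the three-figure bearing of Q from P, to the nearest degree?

160°

Δeast = -20 − -24 = 4.00; Δnorth = -7 − 4 = -11.00.
Bearing = atan2(Δeast, Δnorth) mod 360° = 160.02° ≈ 160°.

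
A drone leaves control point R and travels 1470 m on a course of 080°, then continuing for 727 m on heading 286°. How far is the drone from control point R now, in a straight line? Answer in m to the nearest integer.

Leg 1 (080°, 1470 m): east 1470 sin 80° = 1447.67, north 1470 cos 80° = 255.26
Leg 2 (286°, 727 m): east 727 sin 286° = -698.84, north 727 cos 286° = 200.39
Net: 748.83 east, 455.65 north. Distance = √((748.83)² + (455.65)²) = 876.564 m.

877 m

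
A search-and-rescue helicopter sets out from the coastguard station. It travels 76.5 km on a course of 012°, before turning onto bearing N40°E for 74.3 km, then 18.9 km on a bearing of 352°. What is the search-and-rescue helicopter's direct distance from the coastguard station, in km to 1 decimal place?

Leg 1 (012°, 76.5 km): east 76.5 sin 12° = 15.91, north 76.5 cos 12° = 74.83
Leg 2 (N40°E, 74.3 km): east 74.3 sin 40° = 47.76, north 74.3 cos 40° = 56.92
Leg 3 (352°, 18.9 km): east 18.9 sin 352° = -2.63, north 18.9 cos 352° = 18.72
Net: 61.03 east, 150.46 north. Distance = √((61.03)² + (150.46)²) = 162.369 km.

162.4 km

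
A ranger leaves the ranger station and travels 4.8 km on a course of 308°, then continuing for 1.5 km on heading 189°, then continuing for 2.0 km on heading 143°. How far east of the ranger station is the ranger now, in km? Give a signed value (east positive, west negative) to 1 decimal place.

Leg 1 (308°, 4.8 km): east 4.8 sin 308° = -3.78, north 4.8 cos 308° = 2.96
Leg 2 (189°, 1.5 km): east 1.5 sin 189° = -0.23, north 1.5 cos 189° = -1.48
Leg 3 (143°, 2.0 km): east 2.0 sin 143° = 1.20, north 2.0 cos 143° = -1.60
Net east component: -2.81 km.

-2.8 km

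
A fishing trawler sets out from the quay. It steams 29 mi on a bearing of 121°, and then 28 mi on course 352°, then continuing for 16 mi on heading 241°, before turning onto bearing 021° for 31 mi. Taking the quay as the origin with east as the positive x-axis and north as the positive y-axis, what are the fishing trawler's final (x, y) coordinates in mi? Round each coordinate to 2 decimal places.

Leg 1 (121°, 29 mi): east 29 sin 121° = 24.86, north 29 cos 121° = -14.94
Leg 2 (352°, 28 mi): east 28 sin 352° = -3.90, north 28 cos 352° = 27.73
Leg 3 (241°, 16 mi): east 16 sin 241° = -13.99, north 16 cos 241° = -7.76
Leg 4 (021°, 31 mi): east 31 sin 21° = 11.11, north 31 cos 21° = 28.94
Summing: 18.08 mi east, 33.98 mi north → (18.08, 33.98).

(18.08, 33.98)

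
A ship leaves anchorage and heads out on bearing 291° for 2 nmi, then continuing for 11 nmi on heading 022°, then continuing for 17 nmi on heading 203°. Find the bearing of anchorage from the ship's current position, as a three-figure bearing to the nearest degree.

043°

Leg 1 (291°, 2 nmi): east 2 sin 291° = -1.87, north 2 cos 291° = 0.72
Leg 2 (022°, 11 nmi): east 11 sin 22° = 4.12, north 11 cos 22° = 10.20
Leg 3 (203°, 17 nmi): east 17 sin 203° = -6.64, north 17 cos 203° = -15.65
Net displacement: -4.39 east, -4.73 north. Direction back to start is (4.39, 4.73): bearing = atan2(4.39, 4.73) mod 360° = 42.84° ≈ 043°.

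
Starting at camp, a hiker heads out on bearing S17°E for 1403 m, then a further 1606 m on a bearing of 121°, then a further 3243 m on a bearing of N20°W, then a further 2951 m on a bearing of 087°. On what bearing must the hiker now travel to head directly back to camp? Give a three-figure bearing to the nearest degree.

Leg 1 (S17°E, 1403 m): east 1403 sin 163° = 410.20, north 1403 cos 163° = -1341.70
Leg 2 (121°, 1606 m): east 1606 sin 121° = 1376.61, north 1606 cos 121° = -827.15
Leg 3 (N20°W, 3243 m): east 3243 sin 340° = -1109.17, north 3243 cos 340° = 3047.42
Leg 4 (087°, 2951 m): east 2951 sin 87° = 2946.96, north 2951 cos 87° = 154.44
Net displacement: 3624.59 east, 1033.02 north. Direction back to start is (-3624.59, -1033.02): bearing = atan2(-3624.59, -1033.02) mod 360° = 254.09° ≈ 254°.

254°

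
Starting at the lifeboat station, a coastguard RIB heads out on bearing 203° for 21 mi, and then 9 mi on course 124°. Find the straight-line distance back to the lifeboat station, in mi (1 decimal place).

24.4 mi

Leg 1 (203°, 21 mi): east 21 sin 203° = -8.21, north 21 cos 203° = -19.33
Leg 2 (124°, 9 mi): east 9 sin 124° = 7.46, north 9 cos 124° = -5.03
Net: -0.74 east, -24.36 north. Distance = √((-0.74)² + (-24.36)²) = 24.375 mi.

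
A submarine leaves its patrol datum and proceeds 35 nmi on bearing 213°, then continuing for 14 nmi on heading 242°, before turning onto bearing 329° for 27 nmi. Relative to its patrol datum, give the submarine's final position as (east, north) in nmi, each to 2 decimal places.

(-45.33, -12.78)

Leg 1 (213°, 35 nmi): east 35 sin 213° = -19.06, north 35 cos 213° = -29.35
Leg 2 (242°, 14 nmi): east 14 sin 242° = -12.36, north 14 cos 242° = -6.57
Leg 3 (329°, 27 nmi): east 27 sin 329° = -13.91, north 27 cos 329° = 23.14
Summing: -45.33 nmi east, -12.78 nmi north → (-45.33, -12.78).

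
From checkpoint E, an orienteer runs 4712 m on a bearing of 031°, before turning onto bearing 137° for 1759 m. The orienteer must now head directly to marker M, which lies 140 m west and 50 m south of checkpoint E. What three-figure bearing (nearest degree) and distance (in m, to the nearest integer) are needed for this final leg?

Leg 1 (031°, 4712 m): east 4712 sin 31° = 2426.86, north 4712 cos 31° = 4038.97
Leg 2 (137°, 1759 m): east 1759 sin 137° = 1199.64, north 1759 cos 137° = -1286.45
Current position: (3626.49, 2752.52). Target: (-140, -50). Remaining: Δeast = -3766.49, Δnorth = -2802.52.
Bearing = atan2(-3766.49, -2802.52) mod 360° = 233.35°; distance = √((-3766.49)² + (-2802.52)²) = 4694.742 m.

233°, 4695 m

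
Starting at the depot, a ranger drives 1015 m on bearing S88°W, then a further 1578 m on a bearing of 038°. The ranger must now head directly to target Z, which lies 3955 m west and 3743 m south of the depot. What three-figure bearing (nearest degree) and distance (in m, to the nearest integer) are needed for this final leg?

Leg 1 (S88°W, 1015 m): east 1015 sin 268° = -1014.38, north 1015 cos 268° = -35.42
Leg 2 (038°, 1578 m): east 1578 sin 38° = 971.51, north 1578 cos 38° = 1243.48
Current position: (-42.87, 1208.06). Target: (-3955, -3743). Remaining: Δeast = -3912.13, Δnorth = -4951.06.
Bearing = atan2(-3912.13, -4951.06) mod 360° = 218.31°; distance = √((-3912.13)² + (-4951.06)²) = 6310.131 m.

218°, 6310 m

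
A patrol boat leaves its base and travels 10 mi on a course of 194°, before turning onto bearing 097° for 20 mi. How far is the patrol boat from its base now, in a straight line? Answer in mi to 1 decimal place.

21.2 mi

Leg 1 (194°, 10 mi): east 10 sin 194° = -2.42, north 10 cos 194° = -9.70
Leg 2 (097°, 20 mi): east 20 sin 97° = 19.85, north 20 cos 97° = -2.44
Net: 17.43 east, -12.14 north. Distance = √((17.43)² + (-12.14)²) = 21.243 mi.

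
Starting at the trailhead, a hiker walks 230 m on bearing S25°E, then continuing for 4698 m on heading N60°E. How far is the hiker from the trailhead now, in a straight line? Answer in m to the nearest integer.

Leg 1 (S25°E, 230 m): east 230 sin 155° = 97.20, north 230 cos 155° = -208.45
Leg 2 (N60°E, 4698 m): east 4698 sin 60° = 4068.59, north 4698 cos 60° = 2349.00
Net: 4165.79 east, 2140.55 north. Distance = √((4165.79)² + (2140.55)²) = 4683.562 m.

4684 m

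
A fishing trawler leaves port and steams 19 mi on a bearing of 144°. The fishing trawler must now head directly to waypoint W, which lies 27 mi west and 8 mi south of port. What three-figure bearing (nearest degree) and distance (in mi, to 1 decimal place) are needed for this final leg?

281°, 38.9 mi

Leg 1 (144°, 19 mi): east 19 sin 144° = 11.17, north 19 cos 144° = -15.37
Current position: (11.17, -15.37). Target: (-27, -8). Remaining: Δeast = -38.17, Δnorth = 7.37.
Bearing = atan2(-38.17, 7.37) mod 360° = 280.93°; distance = √((-38.17)² + (7.37)²) = 38.873 mi.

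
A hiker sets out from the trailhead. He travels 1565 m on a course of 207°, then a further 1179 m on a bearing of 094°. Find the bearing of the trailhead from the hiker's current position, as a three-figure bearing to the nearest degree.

Leg 1 (207°, 1565 m): east 1565 sin 207° = -710.50, north 1565 cos 207° = -1394.43
Leg 2 (094°, 1179 m): east 1179 sin 94° = 1176.13, north 1179 cos 94° = -82.24
Net displacement: 465.63 east, -1476.67 north. Direction back to start is (-465.63, 1476.67): bearing = atan2(-465.63, 1476.67) mod 360° = 342.50° ≈ 342°.

342°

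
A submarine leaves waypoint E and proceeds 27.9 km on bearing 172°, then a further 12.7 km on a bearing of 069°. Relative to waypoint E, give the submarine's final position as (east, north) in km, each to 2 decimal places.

(15.74, -23.08)

Leg 1 (172°, 27.9 km): east 27.9 sin 172° = 3.88, north 27.9 cos 172° = -27.63
Leg 2 (069°, 12.7 km): east 12.7 sin 69° = 11.86, north 12.7 cos 69° = 4.55
Summing: 15.74 km east, -23.08 km north → (15.74, -23.08).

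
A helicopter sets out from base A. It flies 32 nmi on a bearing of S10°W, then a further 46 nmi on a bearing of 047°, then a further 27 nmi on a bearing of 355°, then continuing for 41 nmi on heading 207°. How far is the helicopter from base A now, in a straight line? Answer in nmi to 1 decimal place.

12.1 nmi

Leg 1 (S10°W, 32 nmi): east 32 sin 190° = -5.56, north 32 cos 190° = -31.51
Leg 2 (047°, 46 nmi): east 46 sin 47° = 33.64, north 46 cos 47° = 31.37
Leg 3 (355°, 27 nmi): east 27 sin 355° = -2.35, north 27 cos 355° = 26.90
Leg 4 (207°, 41 nmi): east 41 sin 207° = -18.61, north 41 cos 207° = -36.53
Net: 7.12 east, -9.78 north. Distance = √((7.12)² + (-9.78)²) = 12.093 nmi.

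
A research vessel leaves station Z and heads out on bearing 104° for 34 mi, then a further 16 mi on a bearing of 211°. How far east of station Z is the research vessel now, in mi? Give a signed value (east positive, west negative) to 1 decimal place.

24.7 mi

Leg 1 (104°, 34 mi): east 34 sin 104° = 32.99, north 34 cos 104° = -8.23
Leg 2 (211°, 16 mi): east 16 sin 211° = -8.24, north 16 cos 211° = -13.71
Net east component: 24.75 mi.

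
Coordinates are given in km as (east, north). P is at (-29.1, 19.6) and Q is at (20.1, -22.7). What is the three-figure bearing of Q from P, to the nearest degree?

131°

Δeast = 20.1 − -29.1 = 49.20; Δnorth = -22.7 − 19.6 = -42.30.
Bearing = atan2(Δeast, Δnorth) mod 360° = 130.69° ≈ 131°.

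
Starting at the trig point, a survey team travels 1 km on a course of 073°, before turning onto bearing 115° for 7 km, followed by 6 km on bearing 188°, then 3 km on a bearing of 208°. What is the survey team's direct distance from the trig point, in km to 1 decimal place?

12.3 km

Leg 1 (073°, 1 km): east 1 sin 73° = 0.96, north 1 cos 73° = 0.29
Leg 2 (115°, 7 km): east 7 sin 115° = 6.34, north 7 cos 115° = -2.96
Leg 3 (188°, 6 km): east 6 sin 188° = -0.84, north 6 cos 188° = -5.94
Leg 4 (208°, 3 km): east 3 sin 208° = -1.41, north 3 cos 208° = -2.65
Net: 5.06 east, -11.26 north. Distance = √((5.06)² + (-11.26)²) = 12.340 km.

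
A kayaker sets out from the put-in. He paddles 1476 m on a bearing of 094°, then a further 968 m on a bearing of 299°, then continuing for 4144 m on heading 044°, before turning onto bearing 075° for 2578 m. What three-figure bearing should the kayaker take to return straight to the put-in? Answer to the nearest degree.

Leg 1 (094°, 1476 m): east 1476 sin 94° = 1472.40, north 1476 cos 94° = -102.96
Leg 2 (299°, 968 m): east 968 sin 299° = -846.63, north 968 cos 299° = 469.30
Leg 3 (044°, 4144 m): east 4144 sin 44° = 2878.66, north 4144 cos 44° = 2980.94
Leg 4 (075°, 2578 m): east 2578 sin 75° = 2490.16, north 2578 cos 75° = 667.24
Net displacement: 5994.59 east, 4014.51 north. Direction back to start is (-5994.59, -4014.51): bearing = atan2(-5994.59, -4014.51) mod 360° = 236.19° ≈ 236°.

236°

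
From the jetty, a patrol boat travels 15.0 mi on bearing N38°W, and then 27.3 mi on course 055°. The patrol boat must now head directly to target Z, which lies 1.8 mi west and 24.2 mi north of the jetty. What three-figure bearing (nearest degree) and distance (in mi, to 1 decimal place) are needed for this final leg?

258°, 15.3 mi

Leg 1 (N38°W, 15.0 mi): east 15.0 sin 322° = -9.23, north 15.0 cos 322° = 11.82
Leg 2 (055°, 27.3 mi): east 27.3 sin 55° = 22.36, north 27.3 cos 55° = 15.66
Current position: (13.13, 27.48). Target: (-1.8, 24.2). Remaining: Δeast = -14.93, Δnorth = -3.28.
Bearing = atan2(-14.93, -3.28) mod 360° = 257.61°; distance = √((-14.93)² + (-3.28)²) = 15.284 mi.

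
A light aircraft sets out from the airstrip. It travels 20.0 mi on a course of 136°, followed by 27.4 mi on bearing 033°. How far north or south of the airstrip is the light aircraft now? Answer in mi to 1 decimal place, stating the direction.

8.6 mi north

Leg 1 (136°, 20.0 mi): east 20.0 sin 136° = 13.89, north 20.0 cos 136° = -14.39
Leg 2 (033°, 27.4 mi): east 27.4 sin 33° = 14.92, north 27.4 cos 33° = 22.98
Net north component: 8.59 mi.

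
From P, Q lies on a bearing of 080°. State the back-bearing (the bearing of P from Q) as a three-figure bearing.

260°

Back-bearing = 080° + 180° = 260°.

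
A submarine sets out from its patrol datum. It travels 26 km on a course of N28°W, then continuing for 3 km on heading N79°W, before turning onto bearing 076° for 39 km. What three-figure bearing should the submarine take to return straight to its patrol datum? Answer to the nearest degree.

Leg 1 (N28°W, 26 km): east 26 sin 332° = -12.21, north 26 cos 332° = 22.96
Leg 2 (N79°W, 3 km): east 3 sin 281° = -2.94, north 3 cos 281° = 0.57
Leg 3 (076°, 39 km): east 39 sin 76° = 37.84, north 39 cos 76° = 9.43
Net displacement: 22.69 east, 32.96 north. Direction back to start is (-22.69, -32.96): bearing = atan2(-22.69, -32.96) mod 360° = 214.54° ≈ 215°.

215°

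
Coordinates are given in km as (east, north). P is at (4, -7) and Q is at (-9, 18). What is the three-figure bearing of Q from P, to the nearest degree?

333°

Δeast = -9 − 4 = -13.00; Δnorth = 18 − -7 = 25.00.
Bearing = atan2(Δeast, Δnorth) mod 360° = 332.53° ≈ 333°.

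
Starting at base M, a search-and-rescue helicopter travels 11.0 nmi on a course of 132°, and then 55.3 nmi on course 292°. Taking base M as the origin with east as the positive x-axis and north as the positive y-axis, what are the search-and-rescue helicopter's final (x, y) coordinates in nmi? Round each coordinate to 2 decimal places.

Leg 1 (132°, 11.0 nmi): east 11.0 sin 132° = 8.17, north 11.0 cos 132° = -7.36
Leg 2 (292°, 55.3 nmi): east 55.3 sin 292° = -51.27, north 55.3 cos 292° = 20.72
Summing: -43.10 nmi east, 13.36 nmi north → (-43.10, 13.36).

(-43.10, 13.36)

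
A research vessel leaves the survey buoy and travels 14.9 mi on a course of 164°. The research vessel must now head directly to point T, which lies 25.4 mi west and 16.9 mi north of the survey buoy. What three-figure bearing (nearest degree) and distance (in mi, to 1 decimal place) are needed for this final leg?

317°, 43.0 mi

Leg 1 (164°, 14.9 mi): east 14.9 sin 164° = 4.11, north 14.9 cos 164° = -14.32
Current position: (4.11, -14.32). Target: (-25.4, 16.9). Remaining: Δeast = -29.51, Δnorth = 31.22.
Bearing = atan2(-29.51, 31.22) mod 360° = 316.62°; distance = √((-29.51)² + (31.22)²) = 42.960 mi.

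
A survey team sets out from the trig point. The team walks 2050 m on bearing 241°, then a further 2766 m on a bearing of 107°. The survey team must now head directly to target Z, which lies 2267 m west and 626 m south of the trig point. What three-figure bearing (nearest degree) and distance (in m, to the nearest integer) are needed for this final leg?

291°, 3334 m

Leg 1 (241°, 2050 m): east 2050 sin 241° = -1792.97, north 2050 cos 241° = -993.86
Leg 2 (107°, 2766 m): east 2766 sin 107° = 2645.14, north 2766 cos 107° = -808.70
Current position: (852.17, -1802.56). Target: (-2267, -626). Remaining: Δeast = -3119.17, Δnorth = 1176.56.
Bearing = atan2(-3119.17, 1176.56) mod 360° = 290.67°; distance = √((-3119.17)² + (1176.56)²) = 3333.692 m.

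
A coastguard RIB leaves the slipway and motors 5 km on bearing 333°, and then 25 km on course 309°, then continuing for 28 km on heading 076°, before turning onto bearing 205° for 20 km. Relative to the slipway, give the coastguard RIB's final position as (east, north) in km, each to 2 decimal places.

(-2.98, 8.84)

Leg 1 (333°, 5 km): east 5 sin 333° = -2.27, north 5 cos 333° = 4.46
Leg 2 (309°, 25 km): east 25 sin 309° = -19.43, north 25 cos 309° = 15.73
Leg 3 (076°, 28 km): east 28 sin 76° = 27.17, north 28 cos 76° = 6.77
Leg 4 (205°, 20 km): east 20 sin 205° = -8.45, north 20 cos 205° = -18.13
Summing: -2.98 km east, 8.84 km north → (-2.98, 8.84).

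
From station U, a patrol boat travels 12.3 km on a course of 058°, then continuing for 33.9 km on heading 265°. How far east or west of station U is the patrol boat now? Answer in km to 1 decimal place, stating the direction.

Leg 1 (058°, 12.3 km): east 12.3 sin 58° = 10.43, north 12.3 cos 58° = 6.52
Leg 2 (265°, 33.9 km): east 33.9 sin 265° = -33.77, north 33.9 cos 265° = -2.95
Net east component: -23.34 km.

23.3 km west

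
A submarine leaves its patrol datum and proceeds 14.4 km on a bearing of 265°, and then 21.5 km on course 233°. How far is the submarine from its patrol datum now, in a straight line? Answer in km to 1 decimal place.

Leg 1 (265°, 14.4 km): east 14.4 sin 265° = -14.35, north 14.4 cos 265° = -1.26
Leg 2 (233°, 21.5 km): east 21.5 sin 233° = -17.17, north 21.5 cos 233° = -12.94
Net: -31.52 east, -14.19 north. Distance = √((-31.52)² + (-14.19)²) = 34.565 km.

34.6 km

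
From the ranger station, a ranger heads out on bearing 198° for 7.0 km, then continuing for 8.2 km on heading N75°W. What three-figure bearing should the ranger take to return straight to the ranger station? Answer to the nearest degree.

066°

Leg 1 (198°, 7.0 km): east 7.0 sin 198° = -2.16, north 7.0 cos 198° = -6.66
Leg 2 (N75°W, 8.2 km): east 8.2 sin 285° = -7.92, north 8.2 cos 285° = 2.12
Net displacement: -10.08 east, -4.54 north. Direction back to start is (10.08, 4.54): bearing = atan2(10.08, 4.54) mod 360° = 65.78° ≈ 066°.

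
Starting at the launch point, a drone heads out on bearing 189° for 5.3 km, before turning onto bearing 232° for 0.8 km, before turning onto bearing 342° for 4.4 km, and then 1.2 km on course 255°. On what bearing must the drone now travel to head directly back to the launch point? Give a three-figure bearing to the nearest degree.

065°

Leg 1 (189°, 5.3 km): east 5.3 sin 189° = -0.83, north 5.3 cos 189° = -5.23
Leg 2 (232°, 0.8 km): east 0.8 sin 232° = -0.63, north 0.8 cos 232° = -0.49
Leg 3 (342°, 4.4 km): east 4.4 sin 342° = -1.36, north 4.4 cos 342° = 4.18
Leg 4 (255°, 1.2 km): east 1.2 sin 255° = -1.16, north 1.2 cos 255° = -0.31
Net displacement: -3.98 east, -1.85 north. Direction back to start is (3.98, 1.85): bearing = atan2(3.98, 1.85) mod 360° = 65.02° ≈ 065°.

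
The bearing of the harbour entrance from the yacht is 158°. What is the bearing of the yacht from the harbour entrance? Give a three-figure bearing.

338°

Back-bearing = 158° + 180° = 338°.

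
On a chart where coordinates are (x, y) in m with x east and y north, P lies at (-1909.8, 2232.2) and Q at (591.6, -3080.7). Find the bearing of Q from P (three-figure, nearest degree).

155°

Δeast = 591.6 − -1909.8 = 2501.40; Δnorth = -3080.7 − 2232.2 = -5312.90.
Bearing = atan2(Δeast, Δnorth) mod 360° = 154.79° ≈ 155°.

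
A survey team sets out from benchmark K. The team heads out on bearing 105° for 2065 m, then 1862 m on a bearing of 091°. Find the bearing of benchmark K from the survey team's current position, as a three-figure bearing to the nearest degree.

278°

Leg 1 (105°, 2065 m): east 2065 sin 105° = 1994.64, north 2065 cos 105° = -534.46
Leg 2 (091°, 1862 m): east 1862 sin 91° = 1861.72, north 1862 cos 91° = -32.50
Net displacement: 3856.35 east, -566.96 north. Direction back to start is (-3856.35, 566.96): bearing = atan2(-3856.35, 566.96) mod 360° = 278.36° ≈ 278°.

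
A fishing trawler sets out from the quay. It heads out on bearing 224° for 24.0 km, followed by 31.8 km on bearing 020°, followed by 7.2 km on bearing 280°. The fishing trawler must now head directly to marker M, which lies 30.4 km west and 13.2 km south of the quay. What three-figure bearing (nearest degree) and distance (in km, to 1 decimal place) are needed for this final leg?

Leg 1 (224°, 24.0 km): east 24.0 sin 224° = -16.67, north 24.0 cos 224° = -17.26
Leg 2 (020°, 31.8 km): east 31.8 sin 20° = 10.88, north 31.8 cos 20° = 29.88
Leg 3 (280°, 7.2 km): east 7.2 sin 280° = -7.09, north 7.2 cos 280° = 1.25
Current position: (-12.89, 13.87). Target: (-30.4, -13.2). Remaining: Δeast = -17.51, Δnorth = -27.07.
Bearing = atan2(-17.51, -27.07) mod 360° = 212.90°; distance = √((-17.51)² + (-27.07)²) = 32.240 km.

213°, 32.2 km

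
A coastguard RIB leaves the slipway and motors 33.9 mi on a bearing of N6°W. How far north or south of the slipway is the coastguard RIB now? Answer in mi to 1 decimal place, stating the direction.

33.7 mi north

Leg 1 (N6°W, 33.9 mi): east 33.9 sin 354° = -3.54, north 33.9 cos 354° = 33.71
Net north component: 33.71 mi.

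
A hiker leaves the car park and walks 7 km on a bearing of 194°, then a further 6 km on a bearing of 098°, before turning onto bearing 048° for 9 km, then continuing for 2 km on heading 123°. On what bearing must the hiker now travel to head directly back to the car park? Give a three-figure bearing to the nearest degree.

Leg 1 (194°, 7 km): east 7 sin 194° = -1.69, north 7 cos 194° = -6.79
Leg 2 (098°, 6 km): east 6 sin 98° = 5.94, north 6 cos 98° = -0.84
Leg 3 (048°, 9 km): east 9 sin 48° = 6.69, north 9 cos 48° = 6.02
Leg 4 (123°, 2 km): east 2 sin 123° = 1.68, north 2 cos 123° = -1.09
Net displacement: 12.61 east, -2.69 north. Direction back to start is (-12.61, 2.69): bearing = atan2(-12.61, 2.69) mod 360° = 282.06° ≈ 282°.

282°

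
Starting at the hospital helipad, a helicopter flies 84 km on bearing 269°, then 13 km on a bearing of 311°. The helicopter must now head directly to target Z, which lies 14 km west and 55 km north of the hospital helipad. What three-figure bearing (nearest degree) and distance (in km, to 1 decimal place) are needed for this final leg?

Leg 1 (269°, 84 km): east 84 sin 269° = -83.99, north 84 cos 269° = -1.47
Leg 2 (311°, 13 km): east 13 sin 311° = -9.81, north 13 cos 311° = 8.53
Current position: (-93.80, 7.06). Target: (-14, 55). Remaining: Δeast = 79.80, Δnorth = 47.94.
Bearing = atan2(79.80, 47.94) mod 360° = 59.01°; distance = √((79.80)² + (47.94)²) = 93.090 km.

059°, 93.1 km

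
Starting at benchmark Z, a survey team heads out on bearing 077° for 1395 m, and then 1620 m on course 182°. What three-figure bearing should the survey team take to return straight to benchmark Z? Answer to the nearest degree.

Leg 1 (077°, 1395 m): east 1395 sin 77° = 1359.25, north 1395 cos 77° = 313.81
Leg 2 (182°, 1620 m): east 1620 sin 182° = -56.54, north 1620 cos 182° = -1619.01
Net displacement: 1302.71 east, -1305.21 north. Direction back to start is (-1302.71, 1305.21): bearing = atan2(-1302.71, 1305.21) mod 360° = 315.05° ≈ 315°.

315°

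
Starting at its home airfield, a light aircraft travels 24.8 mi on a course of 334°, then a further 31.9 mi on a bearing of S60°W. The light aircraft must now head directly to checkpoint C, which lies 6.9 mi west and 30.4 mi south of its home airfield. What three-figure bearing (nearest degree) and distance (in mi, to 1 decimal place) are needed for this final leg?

Leg 1 (334°, 24.8 mi): east 24.8 sin 334° = -10.87, north 24.8 cos 334° = 22.29
Leg 2 (S60°W, 31.9 mi): east 31.9 sin 240° = -27.63, north 31.9 cos 240° = -15.95
Current position: (-38.50, 6.34). Target: (-6.9, -30.4). Remaining: Δeast = 31.60, Δnorth = -36.74.
Bearing = atan2(31.60, -36.74) mod 360° = 139.30°; distance = √((31.60)² + (-36.74)²) = 48.459 mi.

139°, 48.5 mi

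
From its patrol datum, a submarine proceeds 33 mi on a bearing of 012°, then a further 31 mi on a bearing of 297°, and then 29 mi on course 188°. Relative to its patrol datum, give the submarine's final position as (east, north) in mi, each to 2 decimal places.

(-24.80, 17.63)

Leg 1 (012°, 33 mi): east 33 sin 12° = 6.86, north 33 cos 12° = 32.28
Leg 2 (297°, 31 mi): east 31 sin 297° = -27.62, north 31 cos 297° = 14.07
Leg 3 (188°, 29 mi): east 29 sin 188° = -4.04, north 29 cos 188° = -28.72
Summing: -24.80 mi east, 17.63 mi north → (-24.80, 17.63).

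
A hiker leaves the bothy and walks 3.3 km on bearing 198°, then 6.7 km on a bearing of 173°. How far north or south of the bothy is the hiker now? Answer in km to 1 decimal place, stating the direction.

Leg 1 (198°, 3.3 km): east 3.3 sin 198° = -1.02, north 3.3 cos 198° = -3.14
Leg 2 (173°, 6.7 km): east 6.7 sin 173° = 0.82, north 6.7 cos 173° = -6.65
Net north component: -9.79 km.

9.8 km south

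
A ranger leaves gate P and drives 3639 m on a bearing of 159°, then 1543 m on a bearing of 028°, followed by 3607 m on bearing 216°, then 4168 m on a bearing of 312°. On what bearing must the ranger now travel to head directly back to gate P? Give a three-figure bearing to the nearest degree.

056°

Leg 1 (159°, 3639 m): east 3639 sin 159° = 1304.10, north 3639 cos 159° = -3397.30
Leg 2 (028°, 1543 m): east 1543 sin 28° = 724.39, north 1543 cos 28° = 1362.39
Leg 3 (216°, 3607 m): east 3607 sin 216° = -2120.14, north 3607 cos 216° = -2918.12
Leg 4 (312°, 4168 m): east 4168 sin 312° = -3097.43, north 4168 cos 312° = 2788.94
Net displacement: -3189.07 east, -2164.10 north. Direction back to start is (3189.07, 2164.10): bearing = atan2(3189.07, 2164.10) mod 360° = 55.84° ≈ 056°.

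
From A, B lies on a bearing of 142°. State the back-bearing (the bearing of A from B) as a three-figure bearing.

322°

Back-bearing = 142° + 180° = 322°.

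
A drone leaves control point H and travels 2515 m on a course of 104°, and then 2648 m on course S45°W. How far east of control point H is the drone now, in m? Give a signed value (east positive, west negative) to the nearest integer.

568 m

Leg 1 (104°, 2515 m): east 2515 sin 104° = 2440.29, north 2515 cos 104° = -608.43
Leg 2 (S45°W, 2648 m): east 2648 sin 225° = -1872.42, north 2648 cos 225° = -1872.42
Net east component: 567.87 m.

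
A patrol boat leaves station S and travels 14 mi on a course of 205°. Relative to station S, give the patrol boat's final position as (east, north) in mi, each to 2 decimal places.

(-5.92, -12.69)

Leg 1 (205°, 14 mi): east 14 sin 205° = -5.92, north 14 cos 205° = -12.69
Summing: -5.92 mi east, -12.69 mi north → (-5.92, -12.69).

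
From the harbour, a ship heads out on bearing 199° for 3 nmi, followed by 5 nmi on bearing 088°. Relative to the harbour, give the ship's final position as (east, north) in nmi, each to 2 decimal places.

Leg 1 (199°, 3 nmi): east 3 sin 199° = -0.98, north 3 cos 199° = -2.84
Leg 2 (088°, 5 nmi): east 5 sin 88° = 5.00, north 5 cos 88° = 0.17
Summing: 4.02 nmi east, -2.66 nmi north → (4.02, -2.66).

(4.02, -2.66)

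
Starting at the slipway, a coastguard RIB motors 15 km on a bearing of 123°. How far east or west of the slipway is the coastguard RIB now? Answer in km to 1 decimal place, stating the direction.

12.6 km east

Leg 1 (123°, 15 km): east 15 sin 123° = 12.58, north 15 cos 123° = -8.17
Net east component: 12.58 km.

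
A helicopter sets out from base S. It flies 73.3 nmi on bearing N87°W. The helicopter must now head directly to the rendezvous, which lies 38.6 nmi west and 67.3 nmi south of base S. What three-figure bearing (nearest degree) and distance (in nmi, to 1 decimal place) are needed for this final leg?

154°, 79.1 nmi

Leg 1 (N87°W, 73.3 nmi): east 73.3 sin 273° = -73.20, north 73.3 cos 273° = 3.84
Current position: (-73.20, 3.84). Target: (-38.6, -67.3). Remaining: Δeast = 34.60, Δnorth = -71.14.
Bearing = atan2(34.60, -71.14) mod 360° = 154.06°; distance = √((34.60)² + (-71.14)²) = 79.104 nmi.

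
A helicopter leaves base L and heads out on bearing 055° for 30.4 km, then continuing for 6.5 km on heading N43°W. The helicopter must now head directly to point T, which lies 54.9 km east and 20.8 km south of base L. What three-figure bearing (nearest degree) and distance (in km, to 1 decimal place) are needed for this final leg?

Leg 1 (055°, 30.4 km): east 30.4 sin 55° = 24.90, north 30.4 cos 55° = 17.44
Leg 2 (N43°W, 6.5 km): east 6.5 sin 317° = -4.43, north 6.5 cos 317° = 4.75
Current position: (20.47, 22.19). Target: (54.9, -20.8). Remaining: Δeast = 34.43, Δnorth = -42.99.
Bearing = atan2(34.43, -42.99) mod 360° = 141.31°; distance = √((34.43)² + (-42.99)²) = 55.079 km.

141°, 55.1 km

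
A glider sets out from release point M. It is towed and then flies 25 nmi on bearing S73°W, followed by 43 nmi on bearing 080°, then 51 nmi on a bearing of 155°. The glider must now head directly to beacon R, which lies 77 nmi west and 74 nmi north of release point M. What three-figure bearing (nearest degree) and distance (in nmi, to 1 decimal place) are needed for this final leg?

316°, 167.6 nmi

Leg 1 (S73°W, 25 nmi): east 25 sin 253° = -23.91, north 25 cos 253° = -7.31
Leg 2 (080°, 43 nmi): east 43 sin 80° = 42.35, north 43 cos 80° = 7.47
Leg 3 (155°, 51 nmi): east 51 sin 155° = 21.55, north 51 cos 155° = -46.22
Current position: (39.99, -46.06). Target: (-77, 74). Remaining: Δeast = -116.99, Δnorth = 120.06.
Bearing = atan2(-116.99, 120.06) mod 360° = 315.74°; distance = √((-116.99)² + (120.06)²) = 167.639 nmi.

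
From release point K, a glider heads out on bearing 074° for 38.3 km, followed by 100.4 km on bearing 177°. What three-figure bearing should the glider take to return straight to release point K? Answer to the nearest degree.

335°

Leg 1 (074°, 38.3 km): east 38.3 sin 74° = 36.82, north 38.3 cos 74° = 10.56
Leg 2 (177°, 100.4 km): east 100.4 sin 177° = 5.25, north 100.4 cos 177° = -100.26
Net displacement: 42.07 east, -89.71 north. Direction back to start is (-42.07, 89.71): bearing = atan2(-42.07, 89.71) mod 360° = 334.87° ≈ 335°.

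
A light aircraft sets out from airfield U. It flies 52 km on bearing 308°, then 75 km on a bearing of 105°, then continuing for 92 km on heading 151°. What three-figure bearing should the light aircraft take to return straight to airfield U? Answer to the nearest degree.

Leg 1 (308°, 52 km): east 52 sin 308° = -40.98, north 52 cos 308° = 32.01
Leg 2 (105°, 75 km): east 75 sin 105° = 72.44, north 75 cos 105° = -19.41
Leg 3 (151°, 92 km): east 92 sin 151° = 44.60, north 92 cos 151° = -80.47
Net displacement: 76.07 east, -67.86 north. Direction back to start is (-76.07, 67.86): bearing = atan2(-76.07, 67.86) mod 360° = 311.74° ≈ 312°.

312°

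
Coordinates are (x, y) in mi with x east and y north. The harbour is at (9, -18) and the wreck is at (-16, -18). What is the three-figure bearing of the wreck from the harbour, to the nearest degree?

Δeast = -16 − 9 = -25.00; Δnorth = -18 − -18 = 0.00.
Bearing = atan2(Δeast, Δnorth) mod 360° = 270.00° ≈ 270°.

270°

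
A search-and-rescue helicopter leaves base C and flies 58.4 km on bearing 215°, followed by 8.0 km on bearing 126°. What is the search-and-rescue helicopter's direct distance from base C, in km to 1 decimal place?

59.1 km

Leg 1 (215°, 58.4 km): east 58.4 sin 215° = -33.50, north 58.4 cos 215° = -47.84
Leg 2 (126°, 8.0 km): east 8.0 sin 126° = 6.47, north 8.0 cos 126° = -4.70
Net: -27.02 east, -52.54 north. Distance = √((-27.02)² + (-52.54)²) = 59.084 km.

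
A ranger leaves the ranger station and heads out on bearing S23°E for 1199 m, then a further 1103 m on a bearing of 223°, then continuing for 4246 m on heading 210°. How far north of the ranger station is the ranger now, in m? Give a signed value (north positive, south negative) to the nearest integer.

-5588 m

Leg 1 (S23°E, 1199 m): east 1199 sin 157° = 468.49, north 1199 cos 157° = -1103.69
Leg 2 (223°, 1103 m): east 1103 sin 223° = -752.24, north 1103 cos 223° = -806.68
Leg 3 (210°, 4246 m): east 4246 sin 210° = -2123.00, north 4246 cos 210° = -3677.14
Net north component: -5587.51 m.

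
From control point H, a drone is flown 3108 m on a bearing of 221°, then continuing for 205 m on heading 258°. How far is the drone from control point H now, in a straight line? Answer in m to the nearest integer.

Leg 1 (221°, 3108 m): east 3108 sin 221° = -2039.03, north 3108 cos 221° = -2345.64
Leg 2 (258°, 205 m): east 205 sin 258° = -200.52, north 205 cos 258° = -42.62
Net: -2239.55 east, -2388.26 north. Distance = √((-2239.55)² + (-2388.26)²) = 3274.046 m.

3274 m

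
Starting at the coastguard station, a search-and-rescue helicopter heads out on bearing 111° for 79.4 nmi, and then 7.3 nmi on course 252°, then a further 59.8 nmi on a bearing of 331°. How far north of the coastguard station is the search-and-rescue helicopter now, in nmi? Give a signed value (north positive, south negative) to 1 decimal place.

Leg 1 (111°, 79.4 nmi): east 79.4 sin 111° = 74.13, north 79.4 cos 111° = -28.45
Leg 2 (252°, 7.3 nmi): east 7.3 sin 252° = -6.94, north 7.3 cos 252° = -2.26
Leg 3 (331°, 59.8 nmi): east 59.8 sin 331° = -28.99, north 59.8 cos 331° = 52.30
Net north component: 21.59 nmi.

21.6 nmi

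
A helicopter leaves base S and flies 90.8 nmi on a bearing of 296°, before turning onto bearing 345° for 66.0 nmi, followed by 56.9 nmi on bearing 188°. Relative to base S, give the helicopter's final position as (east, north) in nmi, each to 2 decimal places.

(-106.61, 47.21)

Leg 1 (296°, 90.8 nmi): east 90.8 sin 296° = -81.61, north 90.8 cos 296° = 39.80
Leg 2 (345°, 66.0 nmi): east 66.0 sin 345° = -17.08, north 66.0 cos 345° = 63.75
Leg 3 (188°, 56.9 nmi): east 56.9 sin 188° = -7.92, north 56.9 cos 188° = -56.35
Summing: -106.61 nmi east, 47.21 nmi north → (-106.61, 47.21).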